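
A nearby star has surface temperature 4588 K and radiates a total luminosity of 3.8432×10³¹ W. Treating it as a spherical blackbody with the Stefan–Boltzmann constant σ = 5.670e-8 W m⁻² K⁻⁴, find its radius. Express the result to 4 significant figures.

L = 4πR²σT⁴ ⇒ R = √(L/(4πσT⁴)).
σT⁴ = 2.51233×10⁷ W/m², so R = √(3.8432×10³¹/(4π×2.51233×10⁷)) = 3.489×10¹¹ m.

R ≈ 3.489×10¹¹ m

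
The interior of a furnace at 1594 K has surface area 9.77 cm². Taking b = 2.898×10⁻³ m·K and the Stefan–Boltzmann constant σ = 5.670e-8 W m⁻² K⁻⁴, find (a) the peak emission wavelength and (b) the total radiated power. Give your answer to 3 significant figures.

(a) λ_max = b/T = 2.898×10⁻³/1594 = 1.818×10⁻⁶ m = 1.82×10³ nm.
Area A = 9.77 cm² = 9.77×10⁻⁴ m².
(b) P = σAT⁴ = 5.670×10⁻⁸×9.77×10⁻⁴×(1594)⁴ = 358 W.

λ_max ≈ 1.82×10³ nm; P ≈ 358 W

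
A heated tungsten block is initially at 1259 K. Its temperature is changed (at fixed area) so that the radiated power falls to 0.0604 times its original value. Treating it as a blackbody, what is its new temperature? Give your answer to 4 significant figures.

T₂ ≈ 624.1 K

P ∝ T⁴, so T₂/T₁ = (P₂/P₁)^(1/4) = (0.0604)^(1/4) = 0.495746.
T₂ = 1259 × 0.495746 = 624.1 K.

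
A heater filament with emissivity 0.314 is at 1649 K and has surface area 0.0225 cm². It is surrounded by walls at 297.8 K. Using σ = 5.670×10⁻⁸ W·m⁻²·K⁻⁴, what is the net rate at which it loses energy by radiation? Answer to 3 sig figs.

Net loss ≈ 0.296 W

Area A = 0.0225 cm² = 2.25×10⁻⁶ m².
Net radiated power P_net = εσA(T⁴ − T₀⁴) = 0.314×5.670×10⁻⁸×2.25×10⁻⁶×(1649⁴ − 297.8⁴).
T⁴ − T₀⁴ = 7.39405×10¹² − 7.86500×10⁹ = 7.38618×10¹² K⁴, so P_net = 0.296 W.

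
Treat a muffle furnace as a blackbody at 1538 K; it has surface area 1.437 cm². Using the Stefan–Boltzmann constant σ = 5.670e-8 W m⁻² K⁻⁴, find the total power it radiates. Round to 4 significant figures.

P ≈ 45.59 W

Area A = 1.437 cm² = 1.437×10⁻⁴ m².
P = σAT⁴ = 5.670×10⁻⁸ × 1.437×10⁻⁴ × (1538)⁴ = 45.59 W.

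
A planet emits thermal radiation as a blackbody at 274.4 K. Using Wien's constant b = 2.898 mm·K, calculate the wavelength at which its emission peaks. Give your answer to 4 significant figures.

λ_max ≈ 10.56 μm

Wien's displacement law: λ_max = b/T = (2.898×10⁻³ m·K)/(274.4 K) = 1.0561×10⁻⁵ m.
That is 10.56 μm, in the infrared range.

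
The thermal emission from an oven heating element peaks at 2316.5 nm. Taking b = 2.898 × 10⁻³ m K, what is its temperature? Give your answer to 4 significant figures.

Wien's law gives T = b/λ_max = (2.898×10⁻³ m·K)/(2.3165×10⁻⁶ m) = 1251 K.

T ≈ 1251 K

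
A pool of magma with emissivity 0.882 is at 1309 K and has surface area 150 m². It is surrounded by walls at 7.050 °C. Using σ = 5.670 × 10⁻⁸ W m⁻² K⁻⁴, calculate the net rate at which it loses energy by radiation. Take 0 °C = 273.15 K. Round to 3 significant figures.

Surroundings: T = 7.050 °C + 273.15 = 280.200 K.
Area A = 150 m².
Net radiated power P_net = εσA(T⁴ − T₀⁴) = 0.882×5.670×10⁻⁸×150×(1309⁴ − 280.200⁴).
T⁴ − T₀⁴ = 2.93602×10¹² − 6.16414×10⁹ = 2.92986×10¹² K⁴, so P_net = 2.20×10⁷ W.

Net loss ≈ 2.20×10⁷ W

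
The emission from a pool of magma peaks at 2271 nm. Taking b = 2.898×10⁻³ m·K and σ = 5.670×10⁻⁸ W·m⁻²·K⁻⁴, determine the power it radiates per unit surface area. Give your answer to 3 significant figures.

Wien's law: T = b/λ_max = 2.898×10⁻³/2.271×10⁻⁶ = 1276.09 K.
Then I = σT⁴ = 5.670×10⁻⁸×(1276.09)⁴ = 1.50×10⁵ W/m².

I ≈ 1.50×10⁵ W/m²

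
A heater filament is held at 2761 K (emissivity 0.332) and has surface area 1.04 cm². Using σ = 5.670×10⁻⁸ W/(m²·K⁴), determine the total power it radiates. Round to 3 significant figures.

P ≈ 114 W

Area A = 1.04 cm² = 1.04×10⁻⁴ m².
P = εσAT⁴ = 0.332 × 5.670×10⁻⁸ × 1.04×10⁻⁴ × (2761)⁴ = 114 W.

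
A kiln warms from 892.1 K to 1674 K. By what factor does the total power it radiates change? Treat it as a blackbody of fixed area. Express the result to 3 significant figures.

P₂/P₁ ≈ 12.4

P ∝ T⁴, so P₂/P₁ = (T₂/T₁)⁴ = (1674/892.1)⁴ = (1.87647)⁴ = 12.4.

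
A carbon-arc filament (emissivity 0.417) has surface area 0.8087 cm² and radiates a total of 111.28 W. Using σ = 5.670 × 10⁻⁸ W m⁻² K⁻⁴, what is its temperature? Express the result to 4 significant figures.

Area A = 0.8087 cm² = 8.087×10⁻⁵ m².
P = εσAT⁴ ⇒ T = (P/(εσA))^(1/4) = (111.28/(0.417×5.670×10⁻⁸×8.087×10⁻⁵))^(1/4) = 2762 K.

T ≈ 2762 K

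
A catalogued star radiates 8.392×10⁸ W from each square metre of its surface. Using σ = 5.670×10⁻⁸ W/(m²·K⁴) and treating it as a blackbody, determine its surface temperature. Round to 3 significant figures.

T ≈ 1.10×10⁴ K

I = σT⁴, so T = (I/σ)^(1/4) = (8.392×10⁸/(5.670×10⁻⁸))^(1/4) = 1.10×10⁴ K.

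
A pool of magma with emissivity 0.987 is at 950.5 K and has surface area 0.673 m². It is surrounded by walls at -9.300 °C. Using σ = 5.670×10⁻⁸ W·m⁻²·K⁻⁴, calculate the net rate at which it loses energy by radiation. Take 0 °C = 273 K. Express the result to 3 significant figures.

Net loss ≈ 3.06×10⁴ W

Surroundings: T = -9.300 °C + 273 = 263.700 K.
Area A = 0.673 m².
Net radiated power P_net = εσA(T⁴ − T₀⁴) = 0.987×5.670×10⁻⁸×0.673×(950.5⁴ − 263.700⁴).
T⁴ − T₀⁴ = 8.16222×10¹¹ − 4.83549×10⁹ = 8.11387×10¹¹ K⁴, so P_net = 3.06×10⁴ W.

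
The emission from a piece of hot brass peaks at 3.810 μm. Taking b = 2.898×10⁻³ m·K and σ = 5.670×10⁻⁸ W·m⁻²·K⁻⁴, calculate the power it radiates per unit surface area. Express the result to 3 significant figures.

Wien's law: T = b/λ_max = 2.898×10⁻³/3.810×10⁻⁶ = 760.630 K.
Then I = σT⁴ = 5.670×10⁻⁸×(760.630)⁴ = 1.90×10⁴ W/m².

I ≈ 1.90×10⁴ W/m²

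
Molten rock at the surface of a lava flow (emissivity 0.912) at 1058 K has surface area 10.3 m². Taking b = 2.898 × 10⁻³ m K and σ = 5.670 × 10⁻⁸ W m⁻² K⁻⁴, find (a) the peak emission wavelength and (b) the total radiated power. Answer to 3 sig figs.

λ_max ≈ 2.74 μm; P ≈ 6.67×10⁵ W

(a) λ_max = b/T = 2.898×10⁻³/1058 = 2.739×10⁻⁶ m = 2.74 μm.
Area A = 10.3 m².
(b) P = εσAT⁴ = 0.912×5.670×10⁻⁸×10.3×(1058)⁴ = 6.67×10⁵ W.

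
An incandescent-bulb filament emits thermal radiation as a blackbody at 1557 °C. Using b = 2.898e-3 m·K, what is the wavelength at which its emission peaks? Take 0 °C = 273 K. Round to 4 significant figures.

λ_max ≈ 1584 nm

T = 1557 °C + 273 = 1830 K.
Wien's displacement law: λ_max = b/T = (2.898×10⁻³ m·K)/(1830 K) = 1.5836×10⁻⁶ m.
That is 1584 nm, in the infrared range.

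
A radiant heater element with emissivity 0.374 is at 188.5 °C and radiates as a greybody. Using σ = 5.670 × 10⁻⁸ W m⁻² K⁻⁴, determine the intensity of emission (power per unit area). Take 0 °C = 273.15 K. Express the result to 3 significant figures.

I ≈ 963 W/m²

T = 188.5 °C + 273.15 = 461.65 K.
Stefan–Boltzmann: I = εσT⁴ = 0.374 × 5.670×10⁻⁸ × (461.65)⁴ = 963 W/m².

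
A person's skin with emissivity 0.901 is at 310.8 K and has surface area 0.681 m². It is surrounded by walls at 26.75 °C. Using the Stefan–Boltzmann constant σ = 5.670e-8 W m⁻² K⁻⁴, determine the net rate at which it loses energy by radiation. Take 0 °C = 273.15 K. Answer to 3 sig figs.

Net loss ≈ 43.2 W

Surroundings: T = 26.75 °C + 273.15 = 299.90 K.
Area A = 0.681 m².
Net radiated power P_net = εσA(T⁴ − T₀⁴) = 0.901×5.670×10⁻⁸×0.681×(310.8⁴ − 299.90⁴).
T⁴ − T₀⁴ = 9.33091×10⁹ − 8.08921×10⁹ = 1.24170×10⁹ K⁴, so P_net = 43.2 W.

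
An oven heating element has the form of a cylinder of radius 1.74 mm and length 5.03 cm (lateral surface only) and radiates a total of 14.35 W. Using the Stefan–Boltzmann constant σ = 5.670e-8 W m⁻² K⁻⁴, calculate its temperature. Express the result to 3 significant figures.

T ≈ 824 K

Lateral area A = 2πrL = 2π×1.74×10⁻³×0.0503 = 5.49917×10⁻⁴ m².
P = σAT⁴ ⇒ T = (P/(σA))^(1/4) = (14.35/(5.670×10⁻⁸×5.49917×10⁻⁴))^(1/4) = 824 K.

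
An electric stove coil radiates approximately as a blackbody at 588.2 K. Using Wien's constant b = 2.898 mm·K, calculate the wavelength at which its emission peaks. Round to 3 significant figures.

λ_max ≈ 4.93 μm

Wien's displacement law: λ_max = b/T = (2.898×10⁻³ m·K)/(588.2 K) = 4.927×10⁻⁶ m.
That is 4.93 μm, in the infrared range.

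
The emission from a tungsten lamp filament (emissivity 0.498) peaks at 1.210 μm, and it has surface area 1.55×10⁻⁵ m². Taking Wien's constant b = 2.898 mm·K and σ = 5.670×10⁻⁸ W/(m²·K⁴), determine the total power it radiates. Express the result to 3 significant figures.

Wien's law: T = b/λ_max = 2.898×10⁻³/1.210×10⁻⁶ = 2395.04 K.
Area A = 1.55×10⁻⁵ m².
Then P = εσAT⁴ = 0.498×5.670×10⁻⁸×1.55×10⁻⁵×(2395.04)⁴ = 14.4 W.

P ≈ 14.4 W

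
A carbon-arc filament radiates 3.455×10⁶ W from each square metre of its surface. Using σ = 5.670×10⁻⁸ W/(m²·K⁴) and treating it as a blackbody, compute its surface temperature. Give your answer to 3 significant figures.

I = σT⁴, so T = (I/σ)^(1/4) = (3.455×10⁶/(5.670×10⁻⁸))^(1/4) = 2.79×10³ K.

T ≈ 2.79×10³ K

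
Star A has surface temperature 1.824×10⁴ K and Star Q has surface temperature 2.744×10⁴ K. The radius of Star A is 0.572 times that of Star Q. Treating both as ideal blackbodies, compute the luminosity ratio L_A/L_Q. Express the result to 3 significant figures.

L ∝ R²T⁴, so L_A/L_Q = (R_A/R_Q)²(T_A/T_Q)⁴ = (0.572)² × (1.824×10⁴/2.744×10⁴)⁴ = 0.327184 × 0.195237 = 0.0639.

L_A/L_Q ≈ 0.0639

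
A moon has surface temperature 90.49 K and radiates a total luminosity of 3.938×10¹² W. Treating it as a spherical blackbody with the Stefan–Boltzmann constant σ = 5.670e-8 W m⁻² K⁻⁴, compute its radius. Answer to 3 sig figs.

L = 4πR²σT⁴ ⇒ R = √(L/(4πσT⁴)).
σT⁴ = 3.80177 W/m², so R = √(3.938×10¹²/(4π×3.80177)) = 2.87×10⁵ m.

R ≈ 2.87×10⁵ m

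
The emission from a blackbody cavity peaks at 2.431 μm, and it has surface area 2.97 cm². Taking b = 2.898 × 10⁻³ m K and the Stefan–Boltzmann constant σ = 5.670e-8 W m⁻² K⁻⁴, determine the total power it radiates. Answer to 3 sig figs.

Wien's law: T = b/λ_max = 2.898×10⁻³/2.431×10⁻⁶ = 1192.10 K.
Area A = 2.97 cm² = 2.97×10⁻⁴ m².
Then P = σAT⁴ = 5.670×10⁻⁸×2.97×10⁻⁴×(1192.10)⁴ = 34.0 W.

P ≈ 34.0 W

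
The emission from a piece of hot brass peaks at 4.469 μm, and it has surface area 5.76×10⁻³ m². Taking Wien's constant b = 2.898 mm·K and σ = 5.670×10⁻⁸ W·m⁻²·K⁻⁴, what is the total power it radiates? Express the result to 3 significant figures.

Wien's law: T = b/λ_max = 2.898×10⁻³/4.469×10⁻⁶ = 648.467 K.
Area A = 5.76×10⁻³ m².
Then P = σAT⁴ = 5.670×10⁻⁸×5.76×10⁻³×(648.467)⁴ = 57.8 W.

P ≈ 57.8 W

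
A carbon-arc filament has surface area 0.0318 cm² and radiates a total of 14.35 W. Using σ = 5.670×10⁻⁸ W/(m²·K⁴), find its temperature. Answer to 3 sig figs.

Area A = 0.0318 cm² = 3.18×10⁻⁶ m².
P = σAT⁴ ⇒ T = (P/(σA))^(1/4) = (14.35/(5.670×10⁻⁸×3.18×10⁻⁶))^(1/4) = 2.99×10³ K.

T ≈ 2.99×10³ K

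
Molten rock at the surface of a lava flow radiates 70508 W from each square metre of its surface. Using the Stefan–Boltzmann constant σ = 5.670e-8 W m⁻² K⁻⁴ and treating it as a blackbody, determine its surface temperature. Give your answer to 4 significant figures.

I = σT⁴, so T = (I/σ)^(1/4) = (70508/(5.670×10⁻⁸))^(1/4) = 1056 K.

T ≈ 1056 K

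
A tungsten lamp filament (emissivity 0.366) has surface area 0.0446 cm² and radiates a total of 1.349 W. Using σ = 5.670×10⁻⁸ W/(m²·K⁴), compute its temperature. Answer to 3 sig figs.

Area A = 0.0446 cm² = 4.46×10⁻⁶ m².
P = εσAT⁴ ⇒ T = (P/(εσA))^(1/4) = (1.349/(0.366×5.670×10⁻⁸×4.46×10⁻⁶))^(1/4) = 1.95×10³ K.

T ≈ 1.95×10³ K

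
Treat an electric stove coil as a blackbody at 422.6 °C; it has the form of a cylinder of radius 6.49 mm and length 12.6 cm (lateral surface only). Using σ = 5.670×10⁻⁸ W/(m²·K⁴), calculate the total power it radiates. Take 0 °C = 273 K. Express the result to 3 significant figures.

P ≈ 68.2 W

T = 422.6 °C + 273 = 695.6 K.
Lateral area A = 2πrL = 2π×6.49×10⁻³×0.126 = 5.13801×10⁻³ m².
P = σAT⁴ = 5.670×10⁻⁸ × 5.13801×10⁻³ × (695.6)⁴ = 68.2 W.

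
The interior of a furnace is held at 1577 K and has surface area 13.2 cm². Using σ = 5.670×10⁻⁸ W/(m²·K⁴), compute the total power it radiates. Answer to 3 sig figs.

Area A = 13.2 cm² = 1.32×10⁻³ m².
P = σAT⁴ = 5.670×10⁻⁸ × 1.32×10⁻³ × (1577)⁴ = 463 W.

P ≈ 463 W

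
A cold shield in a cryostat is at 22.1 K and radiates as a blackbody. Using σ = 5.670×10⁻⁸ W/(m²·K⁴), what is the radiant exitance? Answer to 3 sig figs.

Stefan–Boltzmann: I = σT⁴ = 5.670×10⁻⁸ × (22.1)⁴ = 0.0135 W/m².

I ≈ 0.0135 W/m²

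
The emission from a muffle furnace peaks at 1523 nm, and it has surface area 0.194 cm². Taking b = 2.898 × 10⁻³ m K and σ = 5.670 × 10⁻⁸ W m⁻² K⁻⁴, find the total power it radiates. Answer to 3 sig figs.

P ≈ 14.4 W

Wien's law: T = b/λ_max = 2.898×10⁻³/1.523×10⁻⁶ = 1902.82 K.
Area A = 0.194 cm² = 1.94×10⁻⁵ m².
Then P = σAT⁴ = 5.670×10⁻⁸×1.94×10⁻⁵×(1902.82)⁴ = 14.4 W.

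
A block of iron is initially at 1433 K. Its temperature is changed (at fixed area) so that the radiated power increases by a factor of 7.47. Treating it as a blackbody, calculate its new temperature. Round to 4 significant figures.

T₂ ≈ 2369 K

P ∝ T⁴, so T₂/T₁ = (P₂/P₁)^(1/4) = (7.47)^(1/4) = 1.65322.
T₂ = 1433 × 1.65322 = 2369 K.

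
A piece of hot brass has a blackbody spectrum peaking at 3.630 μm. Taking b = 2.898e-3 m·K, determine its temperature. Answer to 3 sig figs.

T ≈ 798 K

Wien's law gives T = b/λ_max = (2.898×10⁻³ m·K)/(3.630×10⁻⁶ m) = 798 K.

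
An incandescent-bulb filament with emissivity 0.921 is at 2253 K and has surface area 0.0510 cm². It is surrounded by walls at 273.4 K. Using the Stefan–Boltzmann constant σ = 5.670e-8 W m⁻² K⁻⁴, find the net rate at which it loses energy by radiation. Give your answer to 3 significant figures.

Area A = 0.0510 cm² = 5.10×10⁻⁶ m².
Net radiated power P_net = εσA(T⁴ − T₀⁴) = 0.921×5.670×10⁻⁸×5.10×10⁻⁶×(2253⁴ − 273.4⁴).
T⁴ − T₀⁴ = 2.57659×10¹³ − 5.58720×10⁹ = 2.57603×10¹³ K⁴, so P_net = 6.86 W.

Net loss ≈ 6.86 W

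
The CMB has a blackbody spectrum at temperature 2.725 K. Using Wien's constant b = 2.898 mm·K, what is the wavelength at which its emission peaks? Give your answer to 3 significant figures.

λ_max ≈ 1.06×10⁻³ m

Wien's displacement law: λ_max = b/T = (2.898×10⁻³ m·K)/(2.725 K) = 1.063×10⁻³ m.
That is 1.06×10⁻³ m, in the microwave range.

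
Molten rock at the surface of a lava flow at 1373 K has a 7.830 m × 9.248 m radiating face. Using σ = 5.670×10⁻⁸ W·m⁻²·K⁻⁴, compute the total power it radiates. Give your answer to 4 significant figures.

Area A = 7.830 × 9.248 = 72.4118 m².
P = σAT⁴ = 5.670×10⁻⁸ × 72.4118 × (1373)⁴ = 1.459×10⁷ W.

P ≈ 1.459×10⁷ W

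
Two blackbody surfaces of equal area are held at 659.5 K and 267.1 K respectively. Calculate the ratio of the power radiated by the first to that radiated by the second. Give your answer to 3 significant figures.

P₁/P₂ ≈ 37.2

With equal areas, P₁/P₂ = (T₁/T₂)⁴ = (659.5/267.1)⁴ = 37.2.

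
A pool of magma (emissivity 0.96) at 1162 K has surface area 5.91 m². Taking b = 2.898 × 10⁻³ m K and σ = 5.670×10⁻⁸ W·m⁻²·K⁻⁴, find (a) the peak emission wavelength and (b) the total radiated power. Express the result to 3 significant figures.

(a) λ_max = b/T = 2.898×10⁻³/1162 = 2.494×10⁻⁶ m = 2.49 μm.
Area A = 5.91 m².
(b) P = εσAT⁴ = 0.96×5.670×10⁻⁸×5.91×(1162)⁴ = 5.86×10⁵ W.

λ_max ≈ 2.49 μm; P ≈ 5.86×10⁵ W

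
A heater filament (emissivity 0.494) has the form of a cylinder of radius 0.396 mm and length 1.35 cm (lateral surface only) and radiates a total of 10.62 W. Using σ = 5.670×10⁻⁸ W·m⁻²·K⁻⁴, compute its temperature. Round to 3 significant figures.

Lateral area A = 2πrL = 2π×3.96×10⁻⁴×0.0135 = 3.35899×10⁻⁵ m².
P = εσAT⁴ ⇒ T = (P/(εσA))^(1/4) = (10.62/(0.494×5.670×10⁻⁸×3.35899×10⁻⁵))^(1/4) = 1.83×10³ K.

T ≈ 1.83×10³ K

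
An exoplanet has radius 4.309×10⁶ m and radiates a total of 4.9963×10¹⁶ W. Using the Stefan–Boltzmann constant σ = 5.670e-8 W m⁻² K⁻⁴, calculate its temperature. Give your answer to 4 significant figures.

Surface area A = 4πR² = 4π(4.309×10⁶ m)² = 2.33326×10¹⁴ m².
P = σAT⁴ ⇒ T = (P/(σA))^(1/4) = (4.9963×10¹⁶/(5.670×10⁻⁸×2.33326×10¹⁴))^(1/4) = 247.9 K.

T ≈ 247.9 K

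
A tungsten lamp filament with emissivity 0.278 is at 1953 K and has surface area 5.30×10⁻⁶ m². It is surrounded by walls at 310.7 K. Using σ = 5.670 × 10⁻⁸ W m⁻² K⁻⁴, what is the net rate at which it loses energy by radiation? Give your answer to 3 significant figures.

Net loss ≈ 1.21 W

Area A = 5.30×10⁻⁶ m².
Net radiated power P_net = εσA(T⁴ − T₀⁴) = 0.278×5.670×10⁻⁸×5.30×10⁻⁶×(1953⁴ − 310.7⁴).
T⁴ − T₀⁴ = 1.45482×10¹³ − 9.31891×10⁹ = 1.45389×10¹³ K⁴, so P_net = 1.21 W.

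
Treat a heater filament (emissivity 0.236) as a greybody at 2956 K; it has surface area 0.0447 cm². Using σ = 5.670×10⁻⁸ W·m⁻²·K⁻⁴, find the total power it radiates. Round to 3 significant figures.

Area A = 0.0447 cm² = 4.47×10⁻⁶ m².
P = εσAT⁴ = 0.236 × 5.670×10⁻⁸ × 4.47×10⁻⁶ × (2956)⁴ = 4.57 W.

P ≈ 4.57 W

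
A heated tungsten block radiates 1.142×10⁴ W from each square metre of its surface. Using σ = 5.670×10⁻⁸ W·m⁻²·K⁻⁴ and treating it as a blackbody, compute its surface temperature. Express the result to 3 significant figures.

T ≈ 670 K

I = σT⁴, so T = (I/σ)^(1/4) = (1.142×10⁴/(5.670×10⁻⁸))^(1/4) = 670 K.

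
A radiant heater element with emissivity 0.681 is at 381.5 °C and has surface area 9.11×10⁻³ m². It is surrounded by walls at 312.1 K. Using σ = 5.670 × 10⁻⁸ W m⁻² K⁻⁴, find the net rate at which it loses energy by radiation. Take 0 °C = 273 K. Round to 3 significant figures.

Net loss ≈ 61.2 W

T = 381.5 °C + 273 = 654.5 K.
Area A = 9.11×10⁻³ m².
Net radiated power P_net = εσA(T⁴ − T₀⁴) = 0.681×5.670×10⁻⁸×9.11×10⁻³×(654.5⁴ − 312.1⁴).
T⁴ − T₀⁴ = 1.83501×10¹¹ − 9.48801×10⁹ = 1.74013×10¹¹ K⁴, so P_net = 61.2 W.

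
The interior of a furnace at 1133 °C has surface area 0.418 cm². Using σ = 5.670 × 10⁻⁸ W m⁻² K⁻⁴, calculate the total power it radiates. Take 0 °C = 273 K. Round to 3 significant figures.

P ≈ 9.26 W

T = 1133 °C + 273 = 1406 K.
Area A = 0.418 cm² = 4.18×10⁻⁵ m².
P = σAT⁴ = 5.670×10⁻⁸ × 4.18×10⁻⁵ × (1406)⁴ = 9.26 W.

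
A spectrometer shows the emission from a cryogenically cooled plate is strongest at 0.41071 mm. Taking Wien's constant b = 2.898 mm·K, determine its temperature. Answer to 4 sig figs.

T ≈ 7.056 K

Wien's law gives T = b/λ_max = (2.898×10⁻³ m·K)/(4.1071×10⁻⁴ m) = 7.056 K.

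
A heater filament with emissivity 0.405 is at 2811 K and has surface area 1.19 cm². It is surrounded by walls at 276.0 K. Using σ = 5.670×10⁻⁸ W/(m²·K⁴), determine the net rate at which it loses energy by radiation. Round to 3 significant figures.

Area A = 1.19 cm² = 1.19×10⁻⁴ m².
Net radiated power P_net = εσA(T⁴ − T₀⁴) = 0.405×5.670×10⁻⁸×1.19×10⁻⁴×(2811⁴ − 276.0⁴).
T⁴ − T₀⁴ = 6.24372×10¹³ − 5.80278×10⁹ = 6.24314×10¹³ K⁴, so P_net = 171 W.

Net loss ≈ 171 W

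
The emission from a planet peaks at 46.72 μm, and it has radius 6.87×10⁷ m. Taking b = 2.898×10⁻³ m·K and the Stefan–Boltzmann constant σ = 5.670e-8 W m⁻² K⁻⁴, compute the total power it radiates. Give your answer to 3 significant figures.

Wien's law: T = b/λ_max = 2.898×10⁻³/4.672×10⁻⁵ = 62.0291 K.
Surface area A = 4πR² = 4π(6.87×10⁷ m)² = 5.93094×10¹⁶ m².
Then P = σAT⁴ = 5.670×10⁻⁸×5.93094×10¹⁶×(62.0291)⁴ = 4.98×10¹⁶ W.

P ≈ 4.98×10¹⁶ W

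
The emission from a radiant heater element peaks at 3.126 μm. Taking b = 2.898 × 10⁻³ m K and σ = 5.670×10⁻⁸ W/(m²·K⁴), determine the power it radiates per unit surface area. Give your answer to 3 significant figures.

Wien's law: T = b/λ_max = 2.898×10⁻³/3.126×10⁻⁶ = 927.063 K.
Then I = σT⁴ = 5.670×10⁻⁸×(927.063)⁴ = 4.19×10⁴ W/m².

I ≈ 4.19×10⁴ W/m²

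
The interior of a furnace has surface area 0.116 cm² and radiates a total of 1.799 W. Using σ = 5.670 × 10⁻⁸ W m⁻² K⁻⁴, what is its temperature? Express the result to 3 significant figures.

Area A = 0.116 cm² = 1.16×10⁻⁵ m².
P = σAT⁴ ⇒ T = (P/(σA))^(1/4) = (1.799/(5.670×10⁻⁸×1.16×10⁻⁵))^(1/4) = 1.29×10³ K.

T ≈ 1.29×10³ K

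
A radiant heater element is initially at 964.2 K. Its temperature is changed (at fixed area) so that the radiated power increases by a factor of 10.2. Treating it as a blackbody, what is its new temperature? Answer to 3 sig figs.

T₂ ≈ 1.72×10³ K

P ∝ T⁴, so T₂/T₁ = (P₂/P₁)^(1/4) = (10.2)^(1/4) = 1.78710.
T₂ = 964.2 × 1.78710 = 1.72×10³ K.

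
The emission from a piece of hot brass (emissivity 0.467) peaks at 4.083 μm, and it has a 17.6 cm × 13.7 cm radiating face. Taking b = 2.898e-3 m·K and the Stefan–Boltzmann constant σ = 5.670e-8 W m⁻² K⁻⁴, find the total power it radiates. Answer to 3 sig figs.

Wien's law: T = b/λ_max = 2.898×10⁻³/4.083×10⁻⁶ = 709.772 K.
Area A = 0.176 × 0.137 = 0.024112 m².
Then P = εσAT⁴ = 0.467×5.670×10⁻⁸×0.024112×(709.772)⁴ = 162 W.

P ≈ 162 W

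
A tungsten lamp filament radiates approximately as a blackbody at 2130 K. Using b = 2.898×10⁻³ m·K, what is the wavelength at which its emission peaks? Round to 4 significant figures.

λ_max ≈ 1361 nm

Wien's displacement law: λ_max = b/T = (2.898×10⁻³ m·K)/(2130 K) = 1.3606×10⁻⁶ m.
That is 1361 nm, in the infrared range.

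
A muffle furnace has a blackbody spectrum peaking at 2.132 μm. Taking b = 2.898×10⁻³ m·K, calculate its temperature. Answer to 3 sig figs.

T ≈ 1.36×10³ K

Wien's law gives T = b/λ_max = (2.898×10⁻³ m·K)/(2.132×10⁻⁶ m) = 1.36×10³ K.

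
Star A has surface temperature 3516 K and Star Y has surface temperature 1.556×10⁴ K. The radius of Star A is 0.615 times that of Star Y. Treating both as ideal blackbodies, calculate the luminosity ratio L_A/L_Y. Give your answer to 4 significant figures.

L ∝ R²T⁴, so L_A/L_Y = (R_A/R_Y)²(T_A/T_Y)⁴ = (0.615)² × (3516/1.556×10⁴)⁴ = 0.378225 × 2.60710×10⁻³ = 9.861×10⁻⁴.

L_A/L_Y ≈ 9.861×10⁻⁴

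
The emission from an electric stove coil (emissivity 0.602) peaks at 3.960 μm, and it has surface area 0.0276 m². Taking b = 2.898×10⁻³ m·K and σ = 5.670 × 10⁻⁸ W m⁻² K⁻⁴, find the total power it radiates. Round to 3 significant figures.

P ≈ 270 W

Wien's law: T = b/λ_max = 2.898×10⁻³/3.960×10⁻⁶ = 731.818 K.
Area A = 0.0276 m².
Then P = εσAT⁴ = 0.602×5.670×10⁻⁸×0.0276×(731.818)⁴ = 270 W.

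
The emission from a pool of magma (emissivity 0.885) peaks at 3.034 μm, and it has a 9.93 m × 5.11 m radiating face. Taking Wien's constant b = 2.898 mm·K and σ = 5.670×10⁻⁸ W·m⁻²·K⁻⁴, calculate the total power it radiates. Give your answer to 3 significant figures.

P ≈ 2.12×10⁶ W

Wien's law: T = b/λ_max = 2.898×10⁻³/3.034×10⁻⁶ = 955.175 K.
Area A = 9.93 × 5.11 = 50.7423 m².
Then P = εσAT⁴ = 0.885×5.670×10⁻⁸×50.7423×(955.175)⁴ = 2.12×10⁶ W.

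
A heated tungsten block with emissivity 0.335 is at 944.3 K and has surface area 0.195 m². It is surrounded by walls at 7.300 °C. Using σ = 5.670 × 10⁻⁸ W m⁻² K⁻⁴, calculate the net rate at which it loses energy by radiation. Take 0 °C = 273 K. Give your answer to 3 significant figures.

Net loss ≈ 2.92×10³ W

Surroundings: T = 7.300 °C + 273 = 280.300 K.
Area A = 0.195 m².
Net radiated power P_net = εσA(T⁴ − T₀⁴) = 0.335×5.670×10⁻⁸×0.195×(944.3⁴ − 280.300⁴).
T⁴ − T₀⁴ = 7.95133×10¹¹ − 6.17294×10⁹ = 7.88960×10¹¹ K⁴, so P_net = 2.92×10³ W.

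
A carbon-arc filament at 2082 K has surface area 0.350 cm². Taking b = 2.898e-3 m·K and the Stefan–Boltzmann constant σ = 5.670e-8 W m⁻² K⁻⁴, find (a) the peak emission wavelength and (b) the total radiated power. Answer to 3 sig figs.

(a) λ_max = b/T = 2.898×10⁻³/2082 = 1.392×10⁻⁶ m = 1.39×10³ nm.
Area A = 0.350 cm² = 3.50×10⁻⁵ m².
(b) P = σAT⁴ = 5.670×10⁻⁸×3.50×10⁻⁵×(2082)⁴ = 37.3 W.

λ_max ≈ 1.39×10³ nm; P ≈ 37.3 W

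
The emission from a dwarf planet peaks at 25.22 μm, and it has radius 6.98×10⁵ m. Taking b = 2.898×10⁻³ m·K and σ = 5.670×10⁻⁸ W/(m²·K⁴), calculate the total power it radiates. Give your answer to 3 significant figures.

Wien's law: T = b/λ_max = 2.898×10⁻³/2.522×10⁻⁵ = 114.909 K.
Surface area A = 4πR² = 4π(6.98×10⁵ m)² = 6.12239×10¹² m².
Then P = σAT⁴ = 5.670×10⁻⁸×6.12239×10¹²×(114.909)⁴ = 6.05×10¹³ W.

P ≈ 6.05×10¹³ W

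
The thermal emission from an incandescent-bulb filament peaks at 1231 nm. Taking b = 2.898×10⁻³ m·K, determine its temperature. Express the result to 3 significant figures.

T ≈ 2.35×10³ K

Wien's law gives T = b/λ_max = (2.898×10⁻³ m·K)/(1.231×10⁻⁶ m) = 2.35×10³ K.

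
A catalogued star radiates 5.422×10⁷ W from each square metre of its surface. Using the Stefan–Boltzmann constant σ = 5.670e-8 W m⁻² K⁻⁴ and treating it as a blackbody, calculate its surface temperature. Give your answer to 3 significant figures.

I = σT⁴, so T = (I/σ)^(1/4) = (5.422×10⁷/(5.670×10⁻⁸))^(1/4) = 5.56×10³ K.

T ≈ 5.56×10³ K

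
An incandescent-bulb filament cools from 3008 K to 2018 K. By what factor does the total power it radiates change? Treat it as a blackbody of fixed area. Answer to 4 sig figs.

P₂/P₁ ≈ 0.2026

P ∝ T⁴, so P₂/P₁ = (T₂/T₁)⁴ = (2018/3008)⁴ = (0.670878)⁴ = 0.2026.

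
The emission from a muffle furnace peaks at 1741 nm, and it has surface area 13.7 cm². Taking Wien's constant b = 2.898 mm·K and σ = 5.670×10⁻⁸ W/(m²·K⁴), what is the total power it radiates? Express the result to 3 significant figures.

P ≈ 596 W

Wien's law: T = b/λ_max = 2.898×10⁻³/1.741×10⁻⁶ = 1664.56 K.
Area A = 13.7 cm² = 1.37×10⁻³ m².
Then P = σAT⁴ = 5.670×10⁻⁸×1.37×10⁻³×(1664.56)⁴ = 596 W.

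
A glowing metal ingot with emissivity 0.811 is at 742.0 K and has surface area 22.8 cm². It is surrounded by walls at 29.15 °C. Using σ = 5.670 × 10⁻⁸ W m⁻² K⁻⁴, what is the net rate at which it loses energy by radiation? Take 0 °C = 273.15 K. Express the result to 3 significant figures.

Surroundings: T = 29.15 °C + 273.15 = 302.30 K.
Area A = 22.8 cm² = 2.28×10⁻³ m².
Net radiated power P_net = εσA(T⁴ − T₀⁴) = 0.811×5.670×10⁻⁸×2.28×10⁻³×(742.0⁴ − 302.30⁴).
T⁴ − T₀⁴ = 3.03121×10¹¹ − 8.35127×10⁹ = 2.94770×10¹¹ K⁴, so P_net = 30.9 W.

Net loss ≈ 30.9 W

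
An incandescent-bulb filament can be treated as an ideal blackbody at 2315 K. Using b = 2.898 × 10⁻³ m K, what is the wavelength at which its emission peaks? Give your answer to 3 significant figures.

λ_max ≈ 1.25 μm

Wien's displacement law: λ_max = b/T = (2.898×10⁻³ m·K)/(2315 K) = 1.252×10⁻⁶ m.
That is 1.25 μm, in the infrared range.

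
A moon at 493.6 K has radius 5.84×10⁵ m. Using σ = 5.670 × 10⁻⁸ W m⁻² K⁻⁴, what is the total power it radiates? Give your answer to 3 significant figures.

P ≈ 1.44×10¹⁶ W

Surface area A = 4πR² = 4π(5.84×10⁵ m)² = 4.28584×10¹² m².
P = σAT⁴ = 5.670×10⁻⁸ × 4.28584×10¹² × (493.6)⁴ = 1.44×10¹⁶ W.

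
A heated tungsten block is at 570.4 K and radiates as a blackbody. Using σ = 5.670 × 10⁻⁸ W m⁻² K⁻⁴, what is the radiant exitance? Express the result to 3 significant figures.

I ≈ 6.00×10³ W/m²

Stefan–Boltzmann: I = σT⁴ = 5.670×10⁻⁸ × (570.4)⁴ = 6.00×10³ W/m².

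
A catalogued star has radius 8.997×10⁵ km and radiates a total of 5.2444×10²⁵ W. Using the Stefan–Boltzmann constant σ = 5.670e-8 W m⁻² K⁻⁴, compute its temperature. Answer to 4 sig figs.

T ≈ 3088 K

Surface area A = 4πR² = 4π(8.997×10⁸ m)² = 1.01720×10¹⁹ m².
P = σAT⁴ ⇒ T = (P/(σA))^(1/4) = (5.2444×10²⁵/(5.670×10⁻⁸×1.01720×10¹⁹))^(1/4) = 3088 K.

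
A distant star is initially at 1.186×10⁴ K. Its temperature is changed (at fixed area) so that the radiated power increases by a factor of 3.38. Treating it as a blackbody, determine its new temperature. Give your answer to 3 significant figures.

T₂ ≈ 1.61×10⁴ K

P ∝ T⁴, so T₂/T₁ = (P₂/P₁)^(1/4) = (3.38)^(1/4) = 1.35590.
T₂ = 1.186×10⁴ × 1.35590 = 1.61×10⁴ K.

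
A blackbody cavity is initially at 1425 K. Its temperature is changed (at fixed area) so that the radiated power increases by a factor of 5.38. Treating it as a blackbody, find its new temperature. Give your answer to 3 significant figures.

P ∝ T⁴, so T₂/T₁ = (P₂/P₁)^(1/4) = (5.38)^(1/4) = 1.52298.
T₂ = 1425 × 1.52298 = 2.17×10³ K.

T₂ ≈ 2.17×10³ K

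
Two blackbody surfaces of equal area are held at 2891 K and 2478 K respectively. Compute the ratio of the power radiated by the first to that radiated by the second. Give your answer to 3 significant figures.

With equal areas, P₁/P₂ = (T₁/T₂)⁴ = (2891/2478)⁴ = 1.85.

P₁/P₂ ≈ 1.85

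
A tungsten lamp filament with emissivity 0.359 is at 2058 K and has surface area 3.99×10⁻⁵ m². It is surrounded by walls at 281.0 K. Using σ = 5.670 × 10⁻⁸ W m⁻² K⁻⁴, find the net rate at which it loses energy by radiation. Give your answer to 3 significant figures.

Area A = 3.99×10⁻⁵ m².
Net radiated power P_net = εσA(T⁴ − T₀⁴) = 0.359×5.670×10⁻⁸×3.99×10⁻⁵×(2058⁴ − 281.0⁴).
T⁴ − T₀⁴ = 1.79383×10¹³ − 6.23484×10⁹ = 1.79321×10¹³ K⁴, so P_net = 14.6 W.

Net loss ≈ 14.6 W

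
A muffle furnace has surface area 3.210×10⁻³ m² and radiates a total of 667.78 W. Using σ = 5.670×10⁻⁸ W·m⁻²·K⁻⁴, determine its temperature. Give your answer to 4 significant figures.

Area A = 3.210×10⁻³ m².
P = σAT⁴ ⇒ T = (P/(σA))^(1/4) = (667.78/(5.670×10⁻⁸×3.210×10⁻³))^(1/4) = 1384 K.

T ≈ 1384 K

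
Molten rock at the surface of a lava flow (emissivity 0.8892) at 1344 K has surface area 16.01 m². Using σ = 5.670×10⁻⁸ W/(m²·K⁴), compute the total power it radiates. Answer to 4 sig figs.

P ≈ 2.634×10⁶ W

Area A = 16.01 m².
P = εσAT⁴ = 0.8892 × 5.670×10⁻⁸ × 16.01 × (1344)⁴ = 2.634×10⁶ W.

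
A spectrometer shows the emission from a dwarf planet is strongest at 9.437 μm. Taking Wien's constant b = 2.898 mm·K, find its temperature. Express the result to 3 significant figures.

Wien's law gives T = b/λ_max = (2.898×10⁻³ m·K)/(9.437×10⁻⁶ m) = 307 K.

T ≈ 307 K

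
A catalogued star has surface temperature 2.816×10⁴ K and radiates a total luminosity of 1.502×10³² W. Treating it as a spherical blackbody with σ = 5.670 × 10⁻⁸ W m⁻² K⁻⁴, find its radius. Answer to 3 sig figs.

R ≈ 1.83×10¹⁰ m

L = 4πR²σT⁴ ⇒ R = √(L/(4πσT⁴)).
σT⁴ = 3.56544×10¹⁰ W/m², so R = √(1.502×10³²/(4π×3.56544×10¹⁰)) = 1.83×10¹⁰ m.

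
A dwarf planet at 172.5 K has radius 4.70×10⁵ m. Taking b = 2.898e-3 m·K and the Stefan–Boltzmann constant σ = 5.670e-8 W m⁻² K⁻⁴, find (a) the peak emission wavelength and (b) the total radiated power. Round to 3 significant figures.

(a) λ_max = b/T = 2.898×10⁻³/172.5 = 1.680×10⁻⁵ m = 16.8 μm.
Surface area A = 4πR² = 4π(4.70×10⁵ m)² = 2.77591×10¹² m².
(b) P = σAT⁴ = 5.670×10⁻⁸×2.77591×10¹²×(172.5)⁴ = 1.39×10¹⁴ W.

λ_max ≈ 16.8 μm; P ≈ 1.39×10¹⁴ W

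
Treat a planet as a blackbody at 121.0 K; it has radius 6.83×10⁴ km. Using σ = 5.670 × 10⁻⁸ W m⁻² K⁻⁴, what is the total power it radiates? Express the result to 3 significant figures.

Surface area A = 4πR² = 4π(6.83×10⁷ m)² = 5.86207×10¹⁶ m².
P = σAT⁴ = 5.670×10⁻⁸ × 5.86207×10¹⁶ × (121.0)⁴ = 7.12×10¹⁷ W.

P ≈ 7.12×10¹⁷ W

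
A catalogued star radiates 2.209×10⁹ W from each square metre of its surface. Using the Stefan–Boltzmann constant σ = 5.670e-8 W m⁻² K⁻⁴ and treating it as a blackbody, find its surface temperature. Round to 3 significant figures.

T ≈ 1.40×10⁴ K

I = σT⁴, so T = (I/σ)^(1/4) = (2.209×10⁹/(5.670×10⁻⁸))^(1/4) = 1.40×10⁴ K.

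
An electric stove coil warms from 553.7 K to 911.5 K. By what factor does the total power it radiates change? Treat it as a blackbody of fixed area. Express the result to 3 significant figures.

P ∝ T⁴, so P₂/P₁ = (T₂/T₁)⁴ = (911.5/553.7)⁴ = (1.64620)⁴ = 7.34.

P₂/P₁ ≈ 7.34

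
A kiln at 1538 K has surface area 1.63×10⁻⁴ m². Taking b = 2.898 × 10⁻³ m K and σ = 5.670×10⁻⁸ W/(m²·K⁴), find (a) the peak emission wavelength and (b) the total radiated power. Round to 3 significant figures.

λ_max ≈ 1.88×10³ nm; P ≈ 51.7 W

(a) λ_max = b/T = 2.898×10⁻³/1538 = 1.884×10⁻⁶ m = 1.88×10³ nm.
Area A = 1.63×10⁻⁴ m².
(b) P = σAT⁴ = 5.670×10⁻⁸×1.63×10⁻⁴×(1538)⁴ = 51.7 W.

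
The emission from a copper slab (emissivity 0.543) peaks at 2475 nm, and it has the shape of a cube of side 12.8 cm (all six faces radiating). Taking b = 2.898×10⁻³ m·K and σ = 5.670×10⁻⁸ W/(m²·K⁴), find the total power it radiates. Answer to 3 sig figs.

P ≈ 5.69×10³ W

Wien's law: T = b/λ_max = 2.898×10⁻³/2.475×10⁻⁶ = 1170.91 K.
Area A = 6s² = 6×(0.128 m)² = 0.098304 m².
Then P = εσAT⁴ = 0.543×5.670×10⁻⁸×0.098304×(1170.91)⁴ = 5.69×10³ W.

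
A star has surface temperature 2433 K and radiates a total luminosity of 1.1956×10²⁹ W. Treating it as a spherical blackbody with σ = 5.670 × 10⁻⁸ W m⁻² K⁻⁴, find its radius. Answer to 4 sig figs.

L = 4πR²σT⁴ ⇒ R = √(L/(4πσT⁴)).
σT⁴ = 1.98679×10⁶ W/m², so R = √(1.1956×10²⁹/(4π×1.98679×10⁶)) = 6.920×10¹⁰ m.

R ≈ 6.920×10¹⁰ m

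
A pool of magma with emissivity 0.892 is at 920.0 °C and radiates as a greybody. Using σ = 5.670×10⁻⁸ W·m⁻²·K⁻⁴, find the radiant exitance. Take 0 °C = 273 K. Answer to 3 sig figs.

I ≈ 1.02×10⁵ W/m²

T = 920.0 °C + 273 = 1193.0 K.
Stefan–Boltzmann: I = εσT⁴ = 0.892 × 5.670×10⁻⁸ × (1193.0)⁴ = 1.02×10⁵ W/m².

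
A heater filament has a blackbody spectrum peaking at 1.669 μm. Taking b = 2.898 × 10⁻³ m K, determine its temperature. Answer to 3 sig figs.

Wien's law gives T = b/λ_max = (2.898×10⁻³ m·K)/(1.669×10⁻⁶ m) = 1.74×10³ K.

T ≈ 1.74×10³ K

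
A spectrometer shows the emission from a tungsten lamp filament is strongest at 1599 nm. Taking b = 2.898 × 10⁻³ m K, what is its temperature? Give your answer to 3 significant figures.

T ≈ 1.81×10³ K

Wien's law gives T = b/λ_max = (2.898×10⁻³ m·K)/(1.599×10⁻⁶ m) = 1.81×10³ K.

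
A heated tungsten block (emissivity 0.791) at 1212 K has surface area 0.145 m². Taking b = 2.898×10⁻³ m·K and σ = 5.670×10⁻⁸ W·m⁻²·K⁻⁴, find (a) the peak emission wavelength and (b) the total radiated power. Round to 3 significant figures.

(a) λ_max = b/T = 2.898×10⁻³/1212 = 2.391×10⁻⁶ m = 2.39 μm.
Area A = 0.145 m².
(b) P = εσAT⁴ = 0.791×5.670×10⁻⁸×0.145×(1212)⁴ = 1.40×10⁴ W.

λ_max ≈ 2.39 μm; P ≈ 1.40×10⁴ W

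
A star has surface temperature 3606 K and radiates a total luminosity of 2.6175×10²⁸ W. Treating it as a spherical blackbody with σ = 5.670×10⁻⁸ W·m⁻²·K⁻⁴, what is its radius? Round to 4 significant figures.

R ≈ 1.474×10¹⁰ m

L = 4πR²σT⁴ ⇒ R = √(L/(4πσT⁴)).
σT⁴ = 9.58707×10⁶ W/m², so R = √(2.6175×10²⁸/(4π×9.58707×10⁶)) = 1.474×10¹⁰ m.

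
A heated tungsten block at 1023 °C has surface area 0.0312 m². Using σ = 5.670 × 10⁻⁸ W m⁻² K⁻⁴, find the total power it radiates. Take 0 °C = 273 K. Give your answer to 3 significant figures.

P ≈ 4.99×10³ W

T = 1023 °C + 273 = 1296 K.
Area A = 0.0312 m².
P = σAT⁴ = 5.670×10⁻⁸ × 0.0312 × (1296)⁴ = 4.99×10³ W.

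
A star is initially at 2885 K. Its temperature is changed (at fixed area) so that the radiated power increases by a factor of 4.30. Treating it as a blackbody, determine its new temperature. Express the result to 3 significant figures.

T₂ ≈ 4.15×10³ K

P ∝ T⁴, so T₂/T₁ = (P₂/P₁)^(1/4) = (4.30)^(1/4) = 1.44002.
T₂ = 2885 × 1.44002 = 4.15×10³ K.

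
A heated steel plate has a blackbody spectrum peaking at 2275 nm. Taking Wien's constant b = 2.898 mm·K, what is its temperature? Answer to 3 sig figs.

T ≈ 1.27×10³ K

Wien's law gives T = b/λ_max = (2.898×10⁻³ m·K)/(2.275×10⁻⁶ m) = 1.27×10³ K.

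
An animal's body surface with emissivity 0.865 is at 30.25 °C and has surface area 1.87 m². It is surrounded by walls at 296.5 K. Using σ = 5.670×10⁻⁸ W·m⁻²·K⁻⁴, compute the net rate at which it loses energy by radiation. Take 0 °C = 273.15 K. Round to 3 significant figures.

Net loss ≈ 68.3 W

T = 30.25 °C + 273.15 = 303.40 K.
Area A = 1.87 m².
Net radiated power P_net = εσA(T⁴ − T₀⁴) = 0.865×5.670×10⁻⁸×1.87×(303.40⁴ − 296.5⁴).
T⁴ − T₀⁴ = 8.47349×10⁹ − 7.72856×10⁹ = 7.44930×10⁸ K⁴, so P_net = 68.3 W.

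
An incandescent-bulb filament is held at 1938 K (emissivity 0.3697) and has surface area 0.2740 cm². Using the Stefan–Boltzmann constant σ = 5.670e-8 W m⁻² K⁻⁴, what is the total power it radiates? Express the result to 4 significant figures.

P ≈ 8.102 W

Area A = 0.2740 cm² = 2.740×10⁻⁵ m².
P = εσAT⁴ = 0.3697 × 5.670×10⁻⁸ × 2.740×10⁻⁵ × (1938)⁴ = 8.102 W.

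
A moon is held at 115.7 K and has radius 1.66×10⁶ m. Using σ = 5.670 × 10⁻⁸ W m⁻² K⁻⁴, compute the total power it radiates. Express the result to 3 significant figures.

Surface area A = 4πR² = 4π(1.66×10⁶ m)² = 3.46279×10¹³ m².
P = σAT⁴ = 5.670×10⁻⁸ × 3.46279×10¹³ × (115.7)⁴ = 3.52×10¹⁴ W.

P ≈ 3.52×10¹⁴ W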